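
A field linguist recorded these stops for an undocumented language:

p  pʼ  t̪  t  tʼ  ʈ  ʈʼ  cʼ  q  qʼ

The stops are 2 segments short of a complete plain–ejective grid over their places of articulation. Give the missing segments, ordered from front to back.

place of articulation  plain     ejective
bilabial          p         pʼ      
dental            t̪        —       
alveolar          t         tʼ      
retroflex         ʈ         ʈʼ      
palatal           —         cʼ      
uvular            q         qʼ      
Gaps, from front to back: dental lacks ejective (/t̪ʼ/); palatal lacks plain (/c/).

/t̪ʼ/, /c/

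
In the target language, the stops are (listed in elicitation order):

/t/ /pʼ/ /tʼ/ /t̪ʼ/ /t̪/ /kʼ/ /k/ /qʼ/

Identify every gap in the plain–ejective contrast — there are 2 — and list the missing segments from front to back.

bilabial: plain —, ejective /pʼ/.
dental: plain /t̪/, ejective /t̪ʼ/.
alveolar: plain /t/, ejective /tʼ/.
velar: plain /k/, ejective /kʼ/.
uvular: plain —, ejective /qʼ/.
Gaps, from front to back: bilabial lacks plain (/p/); uvular lacks plain (/q/).

/p/, /q/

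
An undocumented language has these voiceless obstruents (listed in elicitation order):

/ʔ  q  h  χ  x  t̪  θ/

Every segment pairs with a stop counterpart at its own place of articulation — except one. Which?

Dental: /t̪/ ~ /θ/
Uvular: /q/ ~ /χ/
Glottal: /ʔ/ ~ /h/
Velar: only /x/ (fricative); no stop partner.
So /x/ is the unpaired segment.

/x/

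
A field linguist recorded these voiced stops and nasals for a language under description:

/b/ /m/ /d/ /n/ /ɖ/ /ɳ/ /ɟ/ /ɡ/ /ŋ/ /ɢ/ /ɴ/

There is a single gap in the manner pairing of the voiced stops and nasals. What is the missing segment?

place of articulation  oral stop  nasal   
bilabial          b         m       
alveolar          d         n       
retroflex         ɖ         ɳ       
palatal           ɟ         —       
velar             ɡ         ŋ       
uvular            ɢ         ɴ       
The palatal row has no nasal member, so the gap is the palatal nasal /ɲ/.

/ɲ/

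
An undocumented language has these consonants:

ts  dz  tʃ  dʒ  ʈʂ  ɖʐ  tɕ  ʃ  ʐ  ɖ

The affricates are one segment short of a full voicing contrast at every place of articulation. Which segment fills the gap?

/dʑ/

Voiceless: /ts/ (alveolar), /tʃ/ (postalveolar), /ʈʂ/ (retroflex), /tɕ/ (alveolo-palatal).
Voiced: /dz/ (alveolar), /dʒ/ (postalveolar), /ɖʐ/ (retroflex).
The alveolo-palatal row has no voiced member, so the gap is the voiced alveolo-palatal affricate /dʑ/.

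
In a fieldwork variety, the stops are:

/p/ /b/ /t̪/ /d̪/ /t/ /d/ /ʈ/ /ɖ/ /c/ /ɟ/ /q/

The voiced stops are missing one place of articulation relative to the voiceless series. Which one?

uvular

bilabial: voiceless /p/, voiced /b/.
dental: voiceless /t̪/, voiced /d̪/.
alveolar: voiceless /t/, voiced /d/.
retroflex: voiceless /ʈ/, voiced /ɖ/.
palatal: voiceless /c/, voiced /ɟ/.
uvular: voiceless /q/, voiced —.
Every place of articulation has a voiced member except uvular, where /ɢ/ would be expected.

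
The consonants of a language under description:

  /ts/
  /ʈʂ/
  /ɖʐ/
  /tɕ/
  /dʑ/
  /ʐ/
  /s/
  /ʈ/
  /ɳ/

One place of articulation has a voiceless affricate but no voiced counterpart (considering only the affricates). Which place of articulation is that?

alveolar

place of articulation  voiceless  voiced  
alveolar          ts        —       
retroflex         ʈʂ        ɖʐ      
alveolo-palatal   tɕ        dʑ      
Every place of articulation has a voiced member except alveolar, where /dz/ would be expected.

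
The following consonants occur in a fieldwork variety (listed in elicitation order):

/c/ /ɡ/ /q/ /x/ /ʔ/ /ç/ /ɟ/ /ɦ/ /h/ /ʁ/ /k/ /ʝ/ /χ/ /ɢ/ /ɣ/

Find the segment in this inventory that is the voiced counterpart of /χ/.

/ʁ/

/χ/ is a voiceless uvular fricative.
The voiced counterpart is a voiced uvular fricative — in this inventory, /ʁ/.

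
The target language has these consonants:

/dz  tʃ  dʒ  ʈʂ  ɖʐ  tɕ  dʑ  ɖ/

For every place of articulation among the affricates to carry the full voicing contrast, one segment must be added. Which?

alveolar: voiceless —, voiced /dz/.
postalveolar: voiceless /tʃ/, voiced /dʒ/.
retroflex: voiceless /ʈʂ/, voiced /ɖʐ/.
alveolo-palatal: voiceless /tɕ/, voiced /dʑ/.
The alveolar row has no voiceless member, so the gap is the voiceless alveolar affricate /ts/.

/ts/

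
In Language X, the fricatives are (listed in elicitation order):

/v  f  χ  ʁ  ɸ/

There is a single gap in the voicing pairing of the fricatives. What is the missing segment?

Voiceless: /ɸ/ (bilabial), /f/ (labiodental), /χ/ (uvular).
Voiced: /v/ (labiodental), /ʁ/ (uvular).
The bilabial row has no voiced member, so the gap is the voiced bilabial fricative /β/.

/β/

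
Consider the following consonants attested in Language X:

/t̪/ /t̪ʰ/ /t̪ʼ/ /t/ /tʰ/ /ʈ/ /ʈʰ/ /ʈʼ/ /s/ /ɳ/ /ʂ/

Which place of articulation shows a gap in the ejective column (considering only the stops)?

alveolar

Plain: /t̪/ (dental), /t/ (alveolar), /ʈ/ (retroflex).
Aspirated: /t̪ʰ/ (dental), /tʰ/ (alveolar), /ʈʰ/ (retroflex).
Ejective: /t̪ʼ/ (dental), /ʈʼ/ (retroflex).
Every place of articulation has an ejective member except alveolar, where /tʼ/ would be expected.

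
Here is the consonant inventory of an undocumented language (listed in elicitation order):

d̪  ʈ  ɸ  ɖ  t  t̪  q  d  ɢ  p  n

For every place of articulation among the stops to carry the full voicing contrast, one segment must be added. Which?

Voiceless: /p/ (bilabial), /t̪/ (dental), /t/ (alveolar), /ʈ/ (retroflex), /q/ (uvular).
Voiced: /d̪/ (dental), /d/ (alveolar), /ɖ/ (retroflex), /ɢ/ (uvular).
The bilabial row has no voiced member, so the gap is the voiced bilabial stop /b/.

/b/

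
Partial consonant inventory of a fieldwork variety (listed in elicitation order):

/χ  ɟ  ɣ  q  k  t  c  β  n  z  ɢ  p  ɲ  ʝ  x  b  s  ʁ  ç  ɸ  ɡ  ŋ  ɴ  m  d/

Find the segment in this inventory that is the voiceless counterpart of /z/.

/s/

/z/ is a voiced alveolar fricative.
The voiceless counterpart is a voiceless alveolar fricative — in this inventory, /s/.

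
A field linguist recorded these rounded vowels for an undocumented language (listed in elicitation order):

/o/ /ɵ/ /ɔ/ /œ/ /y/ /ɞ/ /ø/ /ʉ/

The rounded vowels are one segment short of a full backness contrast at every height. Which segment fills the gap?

height            front     central   back    
high              y         ʉ         —       
high-mid          ø         ɵ         o       
low-mid           œ         ɞ         ɔ       
The high row has no back member, so the gap is the high back rounded vowel /u/.

/u/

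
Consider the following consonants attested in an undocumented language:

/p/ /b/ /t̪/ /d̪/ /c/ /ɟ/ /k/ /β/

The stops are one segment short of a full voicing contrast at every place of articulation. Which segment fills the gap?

Voiceless: /p/ (bilabial), /t̪/ (dental), /c/ (palatal), /k/ (velar).
Voiced: /b/ (bilabial), /d̪/ (dental), /ɟ/ (palatal).
The velar row has no voiced member, so the gap is the voiced velar stop /ɡ/.

/ɡ/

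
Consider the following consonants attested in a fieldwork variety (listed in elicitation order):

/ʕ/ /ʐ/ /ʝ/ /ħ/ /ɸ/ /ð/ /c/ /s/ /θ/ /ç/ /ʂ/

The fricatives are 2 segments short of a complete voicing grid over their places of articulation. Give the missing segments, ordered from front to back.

place of articulation  voiceless  voiced  
bilabial          ɸ         —       
dental            θ         ð       
alveolar          s         —       
retroflex         ʂ         ʐ       
palatal           ç         ʝ       
pharyngeal        ħ         ʕ       
Gaps, from front to back: bilabial lacks voiced (/β/); alveolar lacks voiced (/z/).

/β/, /z/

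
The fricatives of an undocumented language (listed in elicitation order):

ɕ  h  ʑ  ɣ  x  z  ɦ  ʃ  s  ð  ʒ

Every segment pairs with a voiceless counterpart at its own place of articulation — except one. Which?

Alveolar: /s/ ~ /z/
Postalveolar: /ʃ/ ~ /ʒ/
Alveolo-palatal: /ɕ/ ~ /ʑ/
Velar: /x/ ~ /ɣ/
Glottal: /h/ ~ /ɦ/
Dental: only /ð/ (voiced); no voiceless partner.
So /ð/ is the unpaired segment.

/ð/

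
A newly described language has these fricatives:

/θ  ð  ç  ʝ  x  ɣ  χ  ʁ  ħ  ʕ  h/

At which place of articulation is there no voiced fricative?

glottal

Voiceless: /θ/ (dental), /ç/ (palatal), /x/ (velar), /χ/ (uvular), /ħ/ (pharyngeal), /h/ (glottal).
Voiced: /ð/ (dental), /ʝ/ (palatal), /ɣ/ (velar), /ʁ/ (uvular), /ʕ/ (pharyngeal).
Every place of articulation has a voiced member except glottal, where /ɦ/ would be expected.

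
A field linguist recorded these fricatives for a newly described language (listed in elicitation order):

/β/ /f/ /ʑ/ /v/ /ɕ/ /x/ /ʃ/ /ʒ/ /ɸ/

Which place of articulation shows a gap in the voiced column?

place of articulation  voiceless  voiced  
bilabial          ɸ         β       
labiodental       f         v       
postalveolar      ʃ         ʒ       
alveolo-palatal   ɕ         ʑ       
velar             x         —       
Every place of articulation has a voiced member except velar, where /ɣ/ would be expected.

velar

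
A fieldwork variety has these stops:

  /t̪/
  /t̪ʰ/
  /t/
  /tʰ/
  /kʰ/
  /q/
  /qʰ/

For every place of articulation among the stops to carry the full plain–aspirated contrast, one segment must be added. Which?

place of articulation  plain     aspirated
dental            t̪        t̪ʰ     
alveolar          t         tʰ      
velar             —         kʰ      
uvular            q         qʰ      
The velar row has no plain member, so the gap is the plain velar stop /k/.

/k/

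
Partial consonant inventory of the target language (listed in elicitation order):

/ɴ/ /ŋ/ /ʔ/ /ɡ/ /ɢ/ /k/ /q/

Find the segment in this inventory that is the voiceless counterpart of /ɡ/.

/ɡ/ is a voiced velar stop.
The voiceless counterpart is a voiceless velar stop — in this inventory, /k/.

/k/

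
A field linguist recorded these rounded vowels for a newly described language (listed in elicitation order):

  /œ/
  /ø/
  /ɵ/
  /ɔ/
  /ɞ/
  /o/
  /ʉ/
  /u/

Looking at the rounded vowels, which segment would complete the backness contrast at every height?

high: front —, central /ʉ/, back /u/.
high-mid: front /ø/, central /ɵ/, back /o/.
low-mid: front /œ/, central /ɞ/, back /ɔ/.
The high row has no front member, so the gap is the high front rounded vowel /y/.

/y/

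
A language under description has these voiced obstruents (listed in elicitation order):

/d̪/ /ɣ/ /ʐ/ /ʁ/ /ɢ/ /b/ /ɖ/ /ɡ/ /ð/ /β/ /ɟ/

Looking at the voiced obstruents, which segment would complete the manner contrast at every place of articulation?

Stop: /b/ (bilabial), /d̪/ (dental), /ɖ/ (retroflex), /ɟ/ (palatal), /ɡ/ (velar), /ɢ/ (uvular).
Fricative: /β/ (bilabial), /ð/ (dental), /ʐ/ (retroflex), /ɣ/ (velar), /ʁ/ (uvular).
The palatal row has no fricative member, so the gap is the palatal fricative /ʝ/.

/ʝ/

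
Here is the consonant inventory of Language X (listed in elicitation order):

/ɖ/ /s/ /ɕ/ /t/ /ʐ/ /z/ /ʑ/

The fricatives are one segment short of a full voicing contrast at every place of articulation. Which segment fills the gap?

/ʂ/

Voiceless: /s/ (alveolar), /ɕ/ (alveolo-palatal).
Voiced: /z/ (alveolar), /ʐ/ (retroflex), /ʑ/ (alveolo-palatal).
The retroflex row has no voiceless member, so the gap is the voiceless retroflex fricative /ʂ/.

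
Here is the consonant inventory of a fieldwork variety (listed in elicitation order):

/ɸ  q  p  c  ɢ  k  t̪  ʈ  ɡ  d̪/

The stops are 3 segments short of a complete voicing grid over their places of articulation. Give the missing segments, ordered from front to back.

Voiceless: /p/ (bilabial), /t̪/ (dental), /ʈ/ (retroflex), /c/ (palatal), /k/ (velar), /q/ (uvular).
Voiced: /d̪/ (dental), /ɡ/ (velar), /ɢ/ (uvular).
Gaps, from front to back: bilabial lacks voiced (/b/); retroflex lacks voiced (/ɖ/); palatal lacks voiced (/ɟ/).

/b/, /ɖ/, /ɟ/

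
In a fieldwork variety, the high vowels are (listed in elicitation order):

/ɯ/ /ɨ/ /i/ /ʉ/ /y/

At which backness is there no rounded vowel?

back

front: unrounded /i/, rounded /y/.
central: unrounded /ɨ/, rounded /ʉ/.
back: unrounded /ɯ/, rounded —.
Every backness has a rounded member except back, where /u/ would be expected.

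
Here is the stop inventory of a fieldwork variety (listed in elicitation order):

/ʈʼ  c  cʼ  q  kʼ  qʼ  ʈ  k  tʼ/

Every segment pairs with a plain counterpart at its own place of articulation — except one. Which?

Retroflex: /ʈ/ ~ /ʈʼ/
Palatal: /c/ ~ /cʼ/
Velar: /k/ ~ /kʼ/
Uvular: /q/ ~ /qʼ/
Alveolar: only /tʼ/ (ejective); no plain partner.
So /tʼ/ is the unpaired segment.

/tʼ/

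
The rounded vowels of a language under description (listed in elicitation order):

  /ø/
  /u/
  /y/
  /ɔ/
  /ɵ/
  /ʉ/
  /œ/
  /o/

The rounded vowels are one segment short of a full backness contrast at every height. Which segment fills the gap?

/ɞ/

height            front     central   back    
high              y         ʉ         u       
high-mid          ø         ɵ         o       
low-mid           œ         —         ɔ       
The low-mid row has no central member, so the gap is the low-mid central rounded vowel /ɞ/.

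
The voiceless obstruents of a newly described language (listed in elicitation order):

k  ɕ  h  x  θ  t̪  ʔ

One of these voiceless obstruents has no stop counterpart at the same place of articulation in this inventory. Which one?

Dental: /t̪/ ~ /θ/
Velar: /k/ ~ /x/
Glottal: /ʔ/ ~ /h/
Alveolo-palatal: only /ɕ/ (fricative); no stop partner.
So /ɕ/ is the unpaired segment.

/ɕ/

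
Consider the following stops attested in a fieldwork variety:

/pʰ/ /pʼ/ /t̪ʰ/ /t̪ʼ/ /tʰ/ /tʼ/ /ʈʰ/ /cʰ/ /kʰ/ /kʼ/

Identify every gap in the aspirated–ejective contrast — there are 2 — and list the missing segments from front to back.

Aspirated: /pʰ/ (bilabial), /t̪ʰ/ (dental), /tʰ/ (alveolar), /ʈʰ/ (retroflex), /cʰ/ (palatal), /kʰ/ (velar).
Ejective: /pʼ/ (bilabial), /t̪ʼ/ (dental), /tʼ/ (alveolar), /kʼ/ (velar).
Gaps, from front to back: retroflex lacks ejective (/ʈʼ/); palatal lacks ejective (/cʼ/).

/ʈʼ/, /cʼ/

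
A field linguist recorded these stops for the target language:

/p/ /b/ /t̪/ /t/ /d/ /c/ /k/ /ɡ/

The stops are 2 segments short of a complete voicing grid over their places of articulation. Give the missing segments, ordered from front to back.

/d̪/, /ɟ/

bilabial: voiceless /p/, voiced /b/.
dental: voiceless /t̪/, voiced —.
alveolar: voiceless /t/, voiced /d/.
palatal: voiceless /c/, voiced —.
velar: voiceless /k/, voiced /ɡ/.
Gaps, from front to back: dental lacks voiced (/d̪/); palatal lacks voiced (/ɟ/).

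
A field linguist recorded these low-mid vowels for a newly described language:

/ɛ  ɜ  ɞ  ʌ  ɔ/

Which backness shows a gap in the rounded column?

front: unrounded /ɛ/, rounded —.
central: unrounded /ɜ/, rounded /ɞ/.
back: unrounded /ʌ/, rounded /ɔ/.
Every backness has a rounded member except front, where /œ/ would be expected.

front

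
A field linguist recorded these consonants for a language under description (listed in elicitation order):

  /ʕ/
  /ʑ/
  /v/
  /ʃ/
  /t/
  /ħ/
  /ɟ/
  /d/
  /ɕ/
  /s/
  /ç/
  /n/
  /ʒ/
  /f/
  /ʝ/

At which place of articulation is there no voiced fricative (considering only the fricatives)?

alveolar

Voiceless: /f/ (labiodental), /s/ (alveolar), /ʃ/ (postalveolar), /ɕ/ (alveolo-palatal), /ç/ (palatal), /ħ/ (pharyngeal).
Voiced: /v/ (labiodental), /ʒ/ (postalveolar), /ʑ/ (alveolo-palatal), /ʝ/ (palatal), /ʕ/ (pharyngeal).
Every place of articulation has a voiced member except alveolar, where /z/ would be expected.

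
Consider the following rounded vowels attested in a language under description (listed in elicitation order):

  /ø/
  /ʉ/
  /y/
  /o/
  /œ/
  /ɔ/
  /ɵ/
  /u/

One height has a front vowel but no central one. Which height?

Front: /y/ (high), /ø/ (high-mid), /œ/ (low-mid).
Central: /ʉ/ (high), /ɵ/ (high-mid).
Back: /u/ (high), /o/ (high-mid), /ɔ/ (low-mid).
Every height has a central member except low-mid, where /ɞ/ would be expected.

low-mid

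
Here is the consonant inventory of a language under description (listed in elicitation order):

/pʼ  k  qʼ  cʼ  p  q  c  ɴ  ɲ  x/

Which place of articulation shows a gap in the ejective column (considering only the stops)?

place of articulation  plain     ejective
bilabial          p         pʼ      
palatal           c         cʼ      
velar             k         —       
uvular            q         qʼ      
Every place of articulation has an ejective member except velar, where /kʼ/ would be expected.

velar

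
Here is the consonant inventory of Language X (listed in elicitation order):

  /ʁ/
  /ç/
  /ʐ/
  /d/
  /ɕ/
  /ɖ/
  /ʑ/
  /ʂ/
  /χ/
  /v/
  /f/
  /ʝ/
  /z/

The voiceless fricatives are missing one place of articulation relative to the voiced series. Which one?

alveolar

labiodental: voiceless /f/, voiced /v/.
alveolar: voiceless —, voiced /z/.
retroflex: voiceless /ʂ/, voiced /ʐ/.
alveolo-palatal: voiceless /ɕ/, voiced /ʑ/.
palatal: voiceless /ç/, voiced /ʝ/.
uvular: voiceless /χ/, voiced /ʁ/.
Every place of articulation has a voiceless member except alveolar, where /s/ would be expected.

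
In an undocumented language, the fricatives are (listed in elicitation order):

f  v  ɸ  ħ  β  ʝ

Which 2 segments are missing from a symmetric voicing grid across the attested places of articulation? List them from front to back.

/ç/, /ʕ/

place of articulation  voiceless  voiced  
bilabial          ɸ         β       
labiodental       f         v       
palatal           —         ʝ       
pharyngeal        ħ         —       
Gaps, from front to back: palatal lacks voiceless (/ç/); pharyngeal lacks voiced (/ʕ/).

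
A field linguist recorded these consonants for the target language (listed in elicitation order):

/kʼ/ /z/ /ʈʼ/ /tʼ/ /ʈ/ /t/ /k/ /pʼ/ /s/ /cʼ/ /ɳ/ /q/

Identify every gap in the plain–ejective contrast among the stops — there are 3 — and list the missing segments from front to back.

Plain: /t/ (alveolar), /ʈ/ (retroflex), /k/ (velar), /q/ (uvular).
Ejective: /pʼ/ (bilabial), /tʼ/ (alveolar), /ʈʼ/ (retroflex), /cʼ/ (palatal), /kʼ/ (velar).
Gaps, from front to back: bilabial lacks plain (/p/); palatal lacks plain (/c/); uvular lacks ejective (/qʼ/).

/p/, /c/, /qʼ/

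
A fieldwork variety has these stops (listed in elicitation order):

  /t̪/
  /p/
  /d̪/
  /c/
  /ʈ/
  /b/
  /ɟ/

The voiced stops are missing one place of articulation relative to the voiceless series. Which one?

retroflex

Voiceless: /p/ (bilabial), /t̪/ (dental), /ʈ/ (retroflex), /c/ (palatal).
Voiced: /b/ (bilabial), /d̪/ (dental), /ɟ/ (palatal).
Every place of articulation has a voiced member except retroflex, where /ɖ/ would be expected.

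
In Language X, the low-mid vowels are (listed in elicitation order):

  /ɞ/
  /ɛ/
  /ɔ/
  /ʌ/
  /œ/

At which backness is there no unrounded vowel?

Unrounded: /ɛ/ (front), /ʌ/ (back).
Rounded: /œ/ (front), /ɞ/ (central), /ɔ/ (back).
Every backness has an unrounded member except central, where /ɜ/ would be expected.

central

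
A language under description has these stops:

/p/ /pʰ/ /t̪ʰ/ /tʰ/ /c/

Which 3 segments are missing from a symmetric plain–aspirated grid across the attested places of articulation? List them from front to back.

bilabial: plain /p/, aspirated /pʰ/.
dental: plain —, aspirated /t̪ʰ/.
alveolar: plain —, aspirated /tʰ/.
palatal: plain /c/, aspirated —.
Gaps, from front to back: dental lacks plain (/t̪/); alveolar lacks plain (/t/); palatal lacks aspirated (/cʰ/).

/t̪/, /t/, /cʰ/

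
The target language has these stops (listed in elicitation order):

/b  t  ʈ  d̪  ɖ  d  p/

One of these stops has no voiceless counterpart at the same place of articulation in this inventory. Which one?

Bilabial: /p/ ~ /b/
Alveolar: /t/ ~ /d/
Retroflex: /ʈ/ ~ /ɖ/
Dental: only /d̪/ (voiced); no voiceless partner.
So /d̪/ is the unpaired segment.

/d̪/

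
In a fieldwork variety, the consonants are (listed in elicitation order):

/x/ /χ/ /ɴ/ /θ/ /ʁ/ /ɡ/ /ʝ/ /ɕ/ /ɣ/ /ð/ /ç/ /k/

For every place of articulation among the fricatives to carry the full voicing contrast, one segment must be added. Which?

place of articulation  voiceless  voiced  
dental            θ         ð       
alveolo-palatal   ɕ         —       
palatal           ç         ʝ       
velar             x         ɣ       
uvular            χ         ʁ       
The alveolo-palatal row has no voiced member, so the gap is the voiced alveolo-palatal fricative /ʑ/.

/ʑ/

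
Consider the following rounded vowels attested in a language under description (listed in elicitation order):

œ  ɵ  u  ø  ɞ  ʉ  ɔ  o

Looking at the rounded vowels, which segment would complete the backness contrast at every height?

/y/

height            front     central   back    
high              —         ʉ         u       
high-mid          ø         ɵ         o       
low-mid           œ         ɞ         ɔ       
The high row has no front member, so the gap is the high front rounded vowel /y/.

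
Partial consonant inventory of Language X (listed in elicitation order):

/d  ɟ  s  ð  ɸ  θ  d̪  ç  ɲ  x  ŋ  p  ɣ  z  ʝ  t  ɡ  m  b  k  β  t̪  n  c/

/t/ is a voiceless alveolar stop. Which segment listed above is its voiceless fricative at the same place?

/s/

The voiceless fricative at the same place is a voiceless alveolar fricative — in this inventory, /s/.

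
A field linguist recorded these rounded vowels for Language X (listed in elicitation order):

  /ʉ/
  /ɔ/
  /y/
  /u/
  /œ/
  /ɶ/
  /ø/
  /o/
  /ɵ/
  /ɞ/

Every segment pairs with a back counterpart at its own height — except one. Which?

High: /y/ ~ /ʉ/ ~ /u/
High-mid: /ø/ ~ /ɵ/ ~ /o/
Low-mid: /œ/ ~ /ɞ/ ~ /ɔ/
Low: only /ɶ/ (front); no back partner.
So /ɶ/ is the unpaired segment.

/ɶ/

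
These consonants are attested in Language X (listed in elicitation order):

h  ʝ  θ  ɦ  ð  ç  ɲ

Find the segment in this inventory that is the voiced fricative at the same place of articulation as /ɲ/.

/ɲ/ is a palatal nasal.
The voiced fricative at the same place is a voiced palatal fricative — in this inventory, /ʝ/.

/ʝ/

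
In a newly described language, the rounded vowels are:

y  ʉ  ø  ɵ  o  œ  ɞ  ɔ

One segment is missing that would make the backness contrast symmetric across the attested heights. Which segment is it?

Front: /y/ (high), /ø/ (high-mid), /œ/ (low-mid).
Central: /ʉ/ (high), /ɵ/ (high-mid), /ɞ/ (low-mid).
Back: /o/ (high-mid), /ɔ/ (low-mid).
The high row has no back member, so the gap is the high back rounded vowel /u/.

/u/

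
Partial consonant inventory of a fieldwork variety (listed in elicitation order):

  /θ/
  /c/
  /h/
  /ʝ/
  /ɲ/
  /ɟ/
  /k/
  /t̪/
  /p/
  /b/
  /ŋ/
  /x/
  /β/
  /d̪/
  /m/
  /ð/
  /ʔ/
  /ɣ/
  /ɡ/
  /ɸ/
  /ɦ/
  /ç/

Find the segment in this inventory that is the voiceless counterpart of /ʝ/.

/ç/

/ʝ/ is a voiced palatal fricative.
The voiceless counterpart is a voiceless palatal fricative — in this inventory, /ç/.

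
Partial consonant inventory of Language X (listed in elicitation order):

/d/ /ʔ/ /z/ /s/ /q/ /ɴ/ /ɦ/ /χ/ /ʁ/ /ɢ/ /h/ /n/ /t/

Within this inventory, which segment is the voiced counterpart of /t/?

/t/ is a voiceless alveolar stop.
The voiced counterpart is a voiced alveolar stop — in this inventory, /d/.

/d/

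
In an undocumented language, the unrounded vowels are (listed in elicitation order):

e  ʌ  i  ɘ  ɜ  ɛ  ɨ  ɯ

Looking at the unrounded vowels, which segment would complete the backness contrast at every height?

Front: /i/ (high), /e/ (high-mid), /ɛ/ (low-mid).
Central: /ɨ/ (high), /ɘ/ (high-mid), /ɜ/ (low-mid).
Back: /ɯ/ (high), /ʌ/ (low-mid).
The high-mid row has no back member, so the gap is the high-mid back unrounded vowel /ɤ/.

/ɤ/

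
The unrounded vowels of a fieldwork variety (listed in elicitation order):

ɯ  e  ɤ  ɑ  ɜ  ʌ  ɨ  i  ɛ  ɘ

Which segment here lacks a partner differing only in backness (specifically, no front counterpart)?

/ɑ/

High: /i/ ~ /ɨ/ ~ /ɯ/
High-mid: /e/ ~ /ɘ/ ~ /ɤ/
Low-mid: /ɛ/ ~ /ɜ/ ~ /ʌ/
Low: only /ɑ/ (back); no front partner.
So /ɑ/ is the unpaired segment.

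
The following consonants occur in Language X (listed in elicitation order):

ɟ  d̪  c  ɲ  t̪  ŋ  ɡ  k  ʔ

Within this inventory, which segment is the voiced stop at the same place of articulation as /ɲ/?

/ɟ/

/ɲ/ is a palatal nasal.
The voiced stop at the same place is a voiced palatal stop — in this inventory, /ɟ/.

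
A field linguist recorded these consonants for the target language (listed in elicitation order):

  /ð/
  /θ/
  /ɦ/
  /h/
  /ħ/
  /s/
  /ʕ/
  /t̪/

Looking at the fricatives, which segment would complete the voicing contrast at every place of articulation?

/z/

dental: voiceless /θ/, voiced /ð/.
alveolar: voiceless /s/, voiced —.
pharyngeal: voiceless /ħ/, voiced /ʕ/.
glottal: voiceless /h/, voiced /ɦ/.
The alveolar row has no voiced member, so the gap is the voiced alveolar fricative /z/.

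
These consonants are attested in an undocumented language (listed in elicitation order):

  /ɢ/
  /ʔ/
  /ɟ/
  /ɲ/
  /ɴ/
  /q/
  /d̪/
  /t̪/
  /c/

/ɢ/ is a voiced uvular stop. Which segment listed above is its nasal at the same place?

The nasal at the same place is an uvular nasal — in this inventory, /ɴ/.

/ɴ/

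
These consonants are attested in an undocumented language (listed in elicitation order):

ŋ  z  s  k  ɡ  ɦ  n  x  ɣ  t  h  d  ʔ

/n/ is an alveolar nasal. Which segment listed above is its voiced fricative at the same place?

/z/

The voiced fricative at the same place is a voiced alveolar fricative — in this inventory, /z/.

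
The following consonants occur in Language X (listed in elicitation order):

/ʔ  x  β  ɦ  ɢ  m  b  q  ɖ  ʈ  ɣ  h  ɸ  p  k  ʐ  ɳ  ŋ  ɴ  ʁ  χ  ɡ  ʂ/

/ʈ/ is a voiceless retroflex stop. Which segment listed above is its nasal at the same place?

/ɳ/

The nasal at the same place is a retroflex nasal — in this inventory, /ɳ/.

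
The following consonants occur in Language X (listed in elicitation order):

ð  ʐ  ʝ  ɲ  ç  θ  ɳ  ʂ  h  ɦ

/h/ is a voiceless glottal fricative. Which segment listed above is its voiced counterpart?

The voiced counterpart is a voiced glottal fricative — in this inventory, /ɦ/.

/ɦ/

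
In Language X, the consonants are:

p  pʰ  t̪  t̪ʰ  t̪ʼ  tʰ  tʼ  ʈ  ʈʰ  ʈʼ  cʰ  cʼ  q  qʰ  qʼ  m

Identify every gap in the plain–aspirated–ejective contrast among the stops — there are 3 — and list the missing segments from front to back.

Plain: /p/ (bilabial), /t̪/ (dental), /ʈ/ (retroflex), /q/ (uvular).
Aspirated: /pʰ/ (bilabial), /t̪ʰ/ (dental), /tʰ/ (alveolar), /ʈʰ/ (retroflex), /cʰ/ (palatal), /qʰ/ (uvular).
Ejective: /t̪ʼ/ (dental), /tʼ/ (alveolar), /ʈʼ/ (retroflex), /cʼ/ (palatal), /qʼ/ (uvular).
Gaps, from front to back: bilabial lacks ejective (/pʼ/); alveolar lacks plain (/t/); palatal lacks plain (/c/).

/pʼ/, /t/, /c/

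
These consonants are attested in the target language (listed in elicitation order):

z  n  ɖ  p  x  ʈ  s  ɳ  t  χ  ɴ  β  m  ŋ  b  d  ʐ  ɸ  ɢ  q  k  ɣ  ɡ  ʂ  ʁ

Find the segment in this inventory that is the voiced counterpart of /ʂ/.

/ʐ/

/ʂ/ is a voiceless retroflex fricative.
The voiced counterpart is a voiced retroflex fricative — in this inventory, /ʐ/.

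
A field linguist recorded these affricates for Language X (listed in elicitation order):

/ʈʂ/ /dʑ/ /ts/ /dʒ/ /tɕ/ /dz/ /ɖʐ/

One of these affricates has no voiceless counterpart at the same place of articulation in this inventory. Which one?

Alveolar: /ts/ ~ /dz/
Retroflex: /ʈʂ/ ~ /ɖʐ/
Alveolo-palatal: /tɕ/ ~ /dʑ/
Postalveolar: only /dʒ/ (voiced); no voiceless partner.
So /dʒ/ is the unpaired segment.

/dʒ/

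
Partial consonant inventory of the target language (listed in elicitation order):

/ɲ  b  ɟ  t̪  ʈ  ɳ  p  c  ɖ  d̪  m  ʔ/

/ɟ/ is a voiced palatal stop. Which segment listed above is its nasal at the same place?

The nasal at the same place is a palatal nasal — in this inventory, /ɲ/.

/ɲ/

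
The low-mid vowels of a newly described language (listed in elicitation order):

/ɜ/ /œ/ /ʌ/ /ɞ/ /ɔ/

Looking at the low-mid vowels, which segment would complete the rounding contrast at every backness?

Unrounded: /ɜ/ (central), /ʌ/ (back).
Rounded: /œ/ (front), /ɞ/ (central), /ɔ/ (back).
The front row has no unrounded member, so the gap is the front unrounded vowel /ɛ/.

/ɛ/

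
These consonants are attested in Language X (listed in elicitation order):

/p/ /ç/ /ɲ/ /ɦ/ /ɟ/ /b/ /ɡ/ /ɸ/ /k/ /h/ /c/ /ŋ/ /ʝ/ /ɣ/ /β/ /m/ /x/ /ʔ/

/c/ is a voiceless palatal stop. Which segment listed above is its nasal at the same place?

/ɲ/

The nasal at the same place is a palatal nasal — in this inventory, /ɲ/.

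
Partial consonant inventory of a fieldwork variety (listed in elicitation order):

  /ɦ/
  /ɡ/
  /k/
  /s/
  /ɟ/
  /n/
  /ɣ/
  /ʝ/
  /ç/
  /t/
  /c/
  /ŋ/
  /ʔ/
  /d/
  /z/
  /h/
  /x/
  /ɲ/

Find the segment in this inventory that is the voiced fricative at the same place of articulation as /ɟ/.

/ʝ/

/ɟ/ is a voiced palatal stop.
The voiced fricative at the same place is a voiced palatal fricative — in this inventory, /ʝ/.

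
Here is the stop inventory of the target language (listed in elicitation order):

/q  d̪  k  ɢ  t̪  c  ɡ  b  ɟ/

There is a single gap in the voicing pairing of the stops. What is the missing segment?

place of articulation  voiceless  voiced  
bilabial          —         b       
dental            t̪        d̪      
palatal           c         ɟ       
velar             k         ɡ       
uvular            q         ɢ       
The bilabial row has no voiceless member, so the gap is the voiceless bilabial stop /p/.

/p/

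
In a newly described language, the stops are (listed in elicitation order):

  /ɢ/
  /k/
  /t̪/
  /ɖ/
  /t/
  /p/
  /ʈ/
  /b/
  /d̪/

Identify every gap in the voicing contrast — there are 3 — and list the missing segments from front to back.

bilabial: voiceless /p/, voiced /b/.
dental: voiceless /t̪/, voiced /d̪/.
alveolar: voiceless /t/, voiced —.
retroflex: voiceless /ʈ/, voiced /ɖ/.
velar: voiceless /k/, voiced —.
uvular: voiceless —, voiced /ɢ/.
Gaps, from front to back: alveolar lacks voiced (/d/); velar lacks voiced (/ɡ/); uvular lacks voiceless (/q/).

/d/, /ɡ/, /q/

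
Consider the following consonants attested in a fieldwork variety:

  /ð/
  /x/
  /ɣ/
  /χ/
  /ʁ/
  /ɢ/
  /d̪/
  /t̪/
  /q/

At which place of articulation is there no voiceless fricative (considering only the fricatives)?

Voiceless: /x/ (velar), /χ/ (uvular).
Voiced: /ð/ (dental), /ɣ/ (velar), /ʁ/ (uvular).
Every place of articulation has a voiceless member except dental, where /θ/ would be expected.

dental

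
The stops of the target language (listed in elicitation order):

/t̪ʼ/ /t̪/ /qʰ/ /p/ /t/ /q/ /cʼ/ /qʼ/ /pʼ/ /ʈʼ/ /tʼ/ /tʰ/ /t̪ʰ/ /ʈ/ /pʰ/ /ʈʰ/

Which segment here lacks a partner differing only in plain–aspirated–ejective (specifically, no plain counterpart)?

/cʼ/

Bilabial: /p/ ~ /pʰ/ ~ /pʼ/
Dental: /t̪/ ~ /t̪ʰ/ ~ /t̪ʼ/
Alveolar: /t/ ~ /tʰ/ ~ /tʼ/
Retroflex: /ʈ/ ~ /ʈʰ/ ~ /ʈʼ/
Uvular: /q/ ~ /qʰ/ ~ /qʼ/
Palatal: only /cʼ/ (ejective); no plain partner.
So /cʼ/ is the unpaired segment.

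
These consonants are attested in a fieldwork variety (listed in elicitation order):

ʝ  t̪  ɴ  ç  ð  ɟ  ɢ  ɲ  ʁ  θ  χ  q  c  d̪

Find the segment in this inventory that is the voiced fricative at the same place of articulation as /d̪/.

/d̪/ is a voiced dental stop.
The voiced fricative at the same place is a voiced dental fricative — in this inventory, /ð/.

/ð/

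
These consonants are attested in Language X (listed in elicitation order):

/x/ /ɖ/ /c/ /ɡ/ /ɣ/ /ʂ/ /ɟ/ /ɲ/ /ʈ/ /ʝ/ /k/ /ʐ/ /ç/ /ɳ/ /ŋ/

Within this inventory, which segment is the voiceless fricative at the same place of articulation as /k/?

/x/

/k/ is a voiceless velar stop.
The voiceless fricative at the same place is a voiceless velar fricative — in this inventory, /x/.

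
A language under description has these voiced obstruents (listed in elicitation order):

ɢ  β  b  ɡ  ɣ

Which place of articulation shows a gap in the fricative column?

uvular

bilabial: stop /b/, fricative /β/.
velar: stop /ɡ/, fricative /ɣ/.
uvular: stop /ɢ/, fricative —.
Every place of articulation has a fricative member except uvular, where /ʁ/ would be expected.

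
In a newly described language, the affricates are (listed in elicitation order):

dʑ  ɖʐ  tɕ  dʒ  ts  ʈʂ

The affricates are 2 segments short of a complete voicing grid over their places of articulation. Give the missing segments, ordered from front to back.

Voiceless: /ts/ (alveolar), /ʈʂ/ (retroflex), /tɕ/ (alveolo-palatal).
Voiced: /dʒ/ (postalveolar), /ɖʐ/ (retroflex), /dʑ/ (alveolo-palatal).
Gaps, from front to back: alveolar lacks voiced (/dz/); postalveolar lacks voiceless (/tʃ/).

/dz/, /tʃ/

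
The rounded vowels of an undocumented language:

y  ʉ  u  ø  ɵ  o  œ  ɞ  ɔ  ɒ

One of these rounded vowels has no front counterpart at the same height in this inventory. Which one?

High: /y/ ~ /ʉ/ ~ /u/
High-mid: /ø/ ~ /ɵ/ ~ /o/
Low-mid: /œ/ ~ /ɞ/ ~ /ɔ/
Low: only /ɒ/ (back); no front partner.
So /ɒ/ is the unpaired segment.

/ɒ/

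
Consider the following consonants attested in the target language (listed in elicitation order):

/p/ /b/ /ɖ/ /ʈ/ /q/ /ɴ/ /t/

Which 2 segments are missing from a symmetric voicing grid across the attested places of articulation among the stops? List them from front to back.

/d/, /ɢ/

place of articulation  voiceless  voiced  
bilabial          p         b       
alveolar          t         —       
retroflex         ʈ         ɖ       
uvular            q         —       
Gaps, from front to back: alveolar lacks voiced (/d/); uvular lacks voiced (/ɢ/).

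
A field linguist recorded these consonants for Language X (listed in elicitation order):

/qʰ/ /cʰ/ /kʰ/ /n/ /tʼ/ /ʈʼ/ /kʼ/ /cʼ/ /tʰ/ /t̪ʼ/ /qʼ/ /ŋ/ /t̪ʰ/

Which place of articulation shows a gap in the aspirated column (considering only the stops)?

Aspirated: /t̪ʰ/ (dental), /tʰ/ (alveolar), /cʰ/ (palatal), /kʰ/ (velar), /qʰ/ (uvular).
Ejective: /t̪ʼ/ (dental), /tʼ/ (alveolar), /ʈʼ/ (retroflex), /cʼ/ (palatal), /kʼ/ (velar), /qʼ/ (uvular).
Every place of articulation has an aspirated member except retroflex, where /ʈʰ/ would be expected.

retroflex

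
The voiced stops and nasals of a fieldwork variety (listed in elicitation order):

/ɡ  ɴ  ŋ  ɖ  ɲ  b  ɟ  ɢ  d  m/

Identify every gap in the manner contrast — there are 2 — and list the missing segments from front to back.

Oral stop: /b/ (bilabial), /d/ (alveolar), /ɖ/ (retroflex), /ɟ/ (palatal), /ɡ/ (velar), /ɢ/ (uvular).
Nasal: /m/ (bilabial), /ɲ/ (palatal), /ŋ/ (velar), /ɴ/ (uvular).
Gaps, from front to back: alveolar lacks nasal (/n/); retroflex lacks nasal (/ɳ/).

/n/, /ɳ/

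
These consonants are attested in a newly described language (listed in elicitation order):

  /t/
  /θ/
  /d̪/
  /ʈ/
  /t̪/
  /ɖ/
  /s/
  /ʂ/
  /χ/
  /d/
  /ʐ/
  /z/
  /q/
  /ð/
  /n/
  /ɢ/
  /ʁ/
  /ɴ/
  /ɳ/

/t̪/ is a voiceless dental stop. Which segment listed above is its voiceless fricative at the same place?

The voiceless fricative at the same place is a voiceless dental fricative — in this inventory, /θ/.

/θ/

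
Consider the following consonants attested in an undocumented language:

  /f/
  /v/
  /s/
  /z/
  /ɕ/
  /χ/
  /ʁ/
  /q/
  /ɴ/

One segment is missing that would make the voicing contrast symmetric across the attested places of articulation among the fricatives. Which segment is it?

place of articulation  voiceless  voiced  
labiodental       f         v       
alveolar          s         z       
alveolo-palatal   ɕ         —       
uvular            χ         ʁ       
The alveolo-palatal row has no voiced member, so the gap is the voiced alveolo-palatal fricative /ʑ/.

/ʑ/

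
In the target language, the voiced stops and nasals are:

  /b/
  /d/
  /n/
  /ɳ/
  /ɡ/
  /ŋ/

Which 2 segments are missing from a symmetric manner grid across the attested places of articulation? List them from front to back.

/m/, /ɖ/

place of articulation  oral stop  nasal   
bilabial          b         —       
alveolar          d         n       
retroflex         —         ɳ       
velar             ɡ         ŋ       
Gaps, from front to back: bilabial lacks nasal (/m/); retroflex lacks oral stop (/ɖ/).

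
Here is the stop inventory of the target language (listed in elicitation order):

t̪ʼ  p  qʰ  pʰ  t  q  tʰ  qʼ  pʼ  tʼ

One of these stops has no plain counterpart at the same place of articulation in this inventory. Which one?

Bilabial: /p/ ~ /pʰ/ ~ /pʼ/
Alveolar: /t/ ~ /tʰ/ ~ /tʼ/
Uvular: /q/ ~ /qʰ/ ~ /qʼ/
Dental: only /t̪ʼ/ (ejective); no plain partner.
So /t̪ʼ/ is the unpaired segment.

/t̪ʼ/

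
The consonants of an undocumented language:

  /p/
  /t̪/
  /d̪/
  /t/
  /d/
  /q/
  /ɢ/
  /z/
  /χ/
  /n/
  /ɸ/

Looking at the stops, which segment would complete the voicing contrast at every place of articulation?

/b/

Voiceless: /p/ (bilabial), /t̪/ (dental), /t/ (alveolar), /q/ (uvular).
Voiced: /d̪/ (dental), /d/ (alveolar), /ɢ/ (uvular).
The bilabial row has no voiced member, so the gap is the voiced bilabial stop /b/.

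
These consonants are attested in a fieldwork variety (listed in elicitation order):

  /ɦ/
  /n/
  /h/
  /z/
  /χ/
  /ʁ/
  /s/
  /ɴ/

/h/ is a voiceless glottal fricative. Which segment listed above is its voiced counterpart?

The voiced counterpart is a voiced glottal fricative — in this inventory, /ɦ/.

/ɦ/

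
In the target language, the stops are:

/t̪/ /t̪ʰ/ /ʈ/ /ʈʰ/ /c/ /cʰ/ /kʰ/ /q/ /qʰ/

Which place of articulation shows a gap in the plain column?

dental: plain /t̪/, aspirated /t̪ʰ/.
retroflex: plain /ʈ/, aspirated /ʈʰ/.
palatal: plain /c/, aspirated /cʰ/.
velar: plain —, aspirated /kʰ/.
uvular: plain /q/, aspirated /qʰ/.
Every place of articulation has a plain member except velar, where /k/ would be expected.

velar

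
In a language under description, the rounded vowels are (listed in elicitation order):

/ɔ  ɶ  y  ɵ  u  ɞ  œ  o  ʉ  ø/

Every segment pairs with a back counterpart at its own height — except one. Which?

High: /y/ ~ /ʉ/ ~ /u/
High-mid: /ø/ ~ /ɵ/ ~ /o/
Low-mid: /œ/ ~ /ɞ/ ~ /ɔ/
Low: only /ɶ/ (front); no back partner.
So /ɶ/ is the unpaired segment.

/ɶ/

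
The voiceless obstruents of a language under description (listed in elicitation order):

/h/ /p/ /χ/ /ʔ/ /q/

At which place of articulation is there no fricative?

bilabial

Stop: /p/ (bilabial), /q/ (uvular), /ʔ/ (glottal).
Fricative: /χ/ (uvular), /h/ (glottal).
Every place of articulation has a fricative member except bilabial, where /ɸ/ would be expected.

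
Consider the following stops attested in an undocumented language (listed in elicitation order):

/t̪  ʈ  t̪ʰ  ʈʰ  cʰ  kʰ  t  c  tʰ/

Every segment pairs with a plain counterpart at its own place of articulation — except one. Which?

Dental: /t̪/ ~ /t̪ʰ/
Alveolar: /t/ ~ /tʰ/
Retroflex: /ʈ/ ~ /ʈʰ/
Palatal: /c/ ~ /cʰ/
Velar: only /kʰ/ (aspirated); no plain partner.
So /kʰ/ is the unpaired segment.

/kʰ/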